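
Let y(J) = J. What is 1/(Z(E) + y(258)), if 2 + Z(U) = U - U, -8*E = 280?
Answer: 1/256 ≈ 0.0039063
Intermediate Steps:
E = -35 (E = -⅛*280 = -35)
Z(U) = -2 (Z(U) = -2 + (U - U) = -2 + 0 = -2)
1/(Z(E) + y(258)) = 1/(-2 + 258) = 1/256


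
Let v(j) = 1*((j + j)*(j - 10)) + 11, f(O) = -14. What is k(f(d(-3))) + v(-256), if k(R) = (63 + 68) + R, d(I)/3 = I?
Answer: 136320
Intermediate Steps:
d(I) = 3*I
k(R) = 131 + R
v(j) = 11 + 2*j*(-10 + j) (v(j) = 1*((2*j)*(-10 + j)) + 11 = 1*(2*j*(-10 + j)) + 11 = 2*j*(-10 + j) + 11 = 11 + 2*j*(-10 + j))
k(f(d(-3))) + v(-256) = (131 - 14) + (11 - 20*(-256) + 2*(-256)²) = 117 + (11 + 5120 + 2*65536) = 117 + (11 + 5120 + 131072) = 117 + 136203 = 136320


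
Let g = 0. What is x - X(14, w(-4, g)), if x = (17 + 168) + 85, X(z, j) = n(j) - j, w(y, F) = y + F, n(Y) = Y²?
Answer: 250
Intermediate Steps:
w(y, F) = F + y
X(z, j) = j² - j
x = 270 (x = 185 + 85 = 270)
x - X(14, w(-4, g)) = 270 - (0 - 4)*(-1 + (0 - 4)) = 270 - (-4)*(-1 - 4) = 270 - (-4)*(-5) = 270 - 1*20 = 270 - 20 = 250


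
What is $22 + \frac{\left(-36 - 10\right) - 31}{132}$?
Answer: $\frac{257}{12} \approx 21.417$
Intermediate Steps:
$22 + \frac{\left(-36 - 10\right) - 31}{132} = 22 + \frac{-46 - 31}{132} = 22 + \frac{1}{132} \left(-77\right) = 22 - \frac{7}{12} = \frac{257}{12}$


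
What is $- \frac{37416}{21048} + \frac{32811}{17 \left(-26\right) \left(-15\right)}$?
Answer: $\frac{6146359}{1938170} \approx 3.1712$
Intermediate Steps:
$- \frac{37416}{21048} + \frac{32811}{17 \left(-26\right) \left(-15\right)} = \left(-37416\right) \frac{1}{21048} + \frac{32811}{\left(-442\right) \left(-15\right)} = - \frac{1559}{877} + \frac{32811}{6630} = - \frac{1559}{877} + 32811 \cdot \frac{1}{6630} = - \frac{1559}{877} + \frac{10937}{2210} = \frac{6146359}{1938170}$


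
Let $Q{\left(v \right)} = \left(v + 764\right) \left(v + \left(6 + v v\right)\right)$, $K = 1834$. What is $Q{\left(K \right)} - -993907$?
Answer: $8744292715$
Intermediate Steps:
$Q{\left(v \right)} = \left(764 + v\right) \left(6 + v + v^{2}\right)$ ($Q{\left(v \right)} = \left(764 + v\right) \left(v + \left(6 + v^{2}\right)\right) = \left(764 + v\right) \left(6 + v + v^{2}\right)$)
$Q{\left(K \right)} - -993907 = \left(4584 + 1834^{3} + 765 \cdot 1834^{2} + 770 \cdot 1834\right) - -993907 = \left(4584 + 6168761704 + 765 \cdot 3363556 + 1412180\right) + 993907 = \left(4584 + 6168761704 + 2573120340 + 1412180\right) + 993907 = 8743298808 + 993907 = 8744292715$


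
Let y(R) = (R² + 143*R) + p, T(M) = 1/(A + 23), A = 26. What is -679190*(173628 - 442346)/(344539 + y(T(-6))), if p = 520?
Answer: 438207898786420/828493667 ≈ 5.2892e+5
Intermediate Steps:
T(M) = 1/49 (T(M) = 1/(26 + 23) = 1/49)
y(R) = 520 + R² + 143*R (y(R) = (R² + 143*R) + 520 = 520 + R² + 143*R)
-679190*(173628 - 442346)/(344539 + y(T(-6))) = -679190*(173628 - 442346)/(344539 + (520 + (1/49)² + 143*(1/49))) = -679190*(-268718/(344539 + (520 + 1/2401 + 143/49))) = -679190*(-268718/(344539 + 1255528/2401)) = -679190/((828493667/2401)*(-1/268718)) = -679190/(-828493667/645191918) = -679190*(-645191918/828493667) = 438207898786420/828493667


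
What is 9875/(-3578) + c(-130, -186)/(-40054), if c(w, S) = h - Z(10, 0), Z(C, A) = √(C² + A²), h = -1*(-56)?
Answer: -197848919/71656606 ≈ -2.7611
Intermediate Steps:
h = 56
Z(C, A) = √(A² + C²)
c(w, S) = 46 (c(w, S) = 56 - √(0² + 10²) = 56 - √(0 + 100) = 56 - √100 = 56 - 1*10 = 56 - 10 = 46)
9875/(-3578) + c(-130, -186)/(-40054) = 9875/(-3578) + 46/(-40054) = 9875*(-1/3578) + 46*(-1/40054) = -9875/3578 - 23/20027 = -197848919/71656606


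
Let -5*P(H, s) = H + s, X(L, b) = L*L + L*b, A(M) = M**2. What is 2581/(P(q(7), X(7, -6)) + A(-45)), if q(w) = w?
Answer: 12905/10111 ≈ 1.2763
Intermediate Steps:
X(L, b) = L**2 + L*b
P(H, s) = -H/5 - s/5 (P(H, s) = -(H + s)/5 = -H/5 - s/5)
2581/(P(q(7), X(7, -6)) + A(-45)) = 2581/((-1/5*7 - 7*(7 - 6)/5) + (-45)**2) = 2581/((-7/5 - 7/5) + 2025) = 2581/(-14/5 + 2025) = 2581/(10111/5) = 2581*(5/10111) = 12905/10111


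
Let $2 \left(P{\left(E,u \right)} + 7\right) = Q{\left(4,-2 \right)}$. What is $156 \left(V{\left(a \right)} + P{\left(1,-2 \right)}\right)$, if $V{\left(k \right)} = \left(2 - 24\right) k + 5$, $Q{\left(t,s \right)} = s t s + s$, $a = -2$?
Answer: $7644$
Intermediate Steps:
$Q{\left(t,s \right)} = s + t s^{2}$ ($Q{\left(t,s \right)} = t s^{2} + s = s + t s^{2}$)
$P{\left(E,u \right)} = 0$ ($P{\left(E,u \right)} = -7 + \frac{\left(-2\right) \left(1 - 8\right)}{2} = -7 + \frac{\left(-2\right) \left(-7\right)}{2} = -7 + \frac{1}{2} \cdot 14 = -7 + 7 = 0$)
$V{\left(k \right)} = 5 - 22 k$ ($V{\left(k \right)} = \left(2 - 24\right) k + 5 = - 22 k + 5 = 5 - 22 k$)
$156 \left(V{\left(a \right)} + P{\left(1,-2 \right)}\right) = 156 \left(\left(5 - -44\right) + 0\right) = 156 \left(\left(5 + 44\right) + 0\right) = 156 \left(49 + 0\right) = 156 \cdot 49 = 7644$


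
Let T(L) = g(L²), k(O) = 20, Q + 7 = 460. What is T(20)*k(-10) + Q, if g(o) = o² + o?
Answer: 3208453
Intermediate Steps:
Q = 453 (Q = -7 + 460 = 453)
g(o) = o + o²
T(L) = L²*(1 + L²)
T(20)*k(-10) + Q = (20² + 20⁴)*20 + 453 = (400 + 160000)*20 + 453 = 160400*20 + 453 = 3208000 + 453 = 3208453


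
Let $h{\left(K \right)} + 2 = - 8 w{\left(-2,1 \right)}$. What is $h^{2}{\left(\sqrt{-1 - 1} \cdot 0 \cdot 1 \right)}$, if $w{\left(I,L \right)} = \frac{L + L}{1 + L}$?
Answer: $100$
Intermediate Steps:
$w{\left(I,L \right)} = \frac{2 L}{1 + L}$
$h{\left(K \right)} = -10$ ($h{\left(K \right)} = -2 - 8 \cdot 2 \cdot 1 \frac{1}{1 + 1} = -2 - 8 \cdot 2 \cdot 1 \cdot \frac{1}{2} = -2 - 8 = -10$)
$h^{2}{\left(\sqrt{-1 - 1} \cdot 0 \cdot 1 \right)} = \left(-10\right)^{2} = 100$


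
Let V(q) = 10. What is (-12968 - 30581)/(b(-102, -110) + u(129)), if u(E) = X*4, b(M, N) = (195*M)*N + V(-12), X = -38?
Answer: -43549/2187758 ≈ -0.019906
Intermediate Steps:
b(M, N) = 10 + 195*M*N (b(M, N) = (195*M)*N + 10 = 195*M*N + 10 = 10 + 195*M*N)
u(E) = -152 (u(E) = -38*4 = -152)
(-12968 - 30581)/(b(-102, -110) + u(129)) = (-12968 - 30581)/((10 + 195*(-102)*(-110)) - 152) = -43549/((10 + 2187900) - 152) = -43549/(2187910 - 152) = -43549/2187758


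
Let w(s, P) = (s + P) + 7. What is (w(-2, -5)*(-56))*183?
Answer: 0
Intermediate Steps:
w(s, P) = 7 + P + s (w(s, P) = (P + s) + 7 = 7 + P + s)
(w(-2, -5)*(-56))*183 = ((7 - 5 - 2)*(-56))*183 = (0*(-56))*183 = 0*183 = 0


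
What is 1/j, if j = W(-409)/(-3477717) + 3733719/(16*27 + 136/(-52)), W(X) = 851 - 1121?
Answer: 2156957366/18755848446771 ≈ 0.00011500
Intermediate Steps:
W(X) = -270
j = 18755848446771/2156957366 (j = -270/(-3477717) + 3733719/(16*27 + 136/(-52)) = -270*(-1/3477717) + 3733719/(432 + 136*(-1/52)) = 30/386413 + 3733719/(432 - 34/13) = 30/386413 + 3733719/(5582/13) = 30/386413 + 3733719*(13/5582) = 30/386413 + 48538347/5582 = 18755848446771/2156957366 ≈ 8695.5)
1/j = 1/(18755848446771/2156957366) = 2156957366/18755848446771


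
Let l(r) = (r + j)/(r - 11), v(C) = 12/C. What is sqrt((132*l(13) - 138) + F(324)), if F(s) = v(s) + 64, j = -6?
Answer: sqrt(31431)/9 ≈ 19.699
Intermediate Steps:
l(r) = (-6 + r)/(-11 + r) (l(r) = (r - 6)/(r - 11) = (-6 + r)/(-11 + r))
F(s) = 64 + 12/s (F(s) = 12/s + 64 = 64 + 12/s)
sqrt((132*l(13) - 138) + F(324)) = sqrt((132*((-6 + 13)/(-11 + 13)) - 138) + (64 + 12/324)) = sqrt((132*(7/2) - 138) + (64 + 12*(1/324))) = sqrt((132*((1/2)*7) - 138) + (64 + 1/27)) = sqrt((132*(7/2) - 138) + 1729/27) = sqrt((462 - 138) + 1729/27) = sqrt(324 + 1729/27) = sqrt(10477/27) = sqrt(31431)/9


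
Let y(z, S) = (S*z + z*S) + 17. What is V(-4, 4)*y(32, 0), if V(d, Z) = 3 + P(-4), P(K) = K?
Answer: -17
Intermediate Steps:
V(d, Z) = -1 (V(d, Z) = 3 - 4 = -1)
y(z, S) = 17 + 2*S*z (y(z, S) = (S*z + S*z) + 17 = 2*S*z + 17 = 17 + 2*S*z)
V(-4, 4)*y(32, 0) = -(17 + 2*0*32) = -(17 + 0) = -1*17 = -17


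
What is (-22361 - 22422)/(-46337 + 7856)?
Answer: 44783/38481 ≈ 1.1638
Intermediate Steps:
(-22361 - 22422)/(-46337 + 7856) = -44783/(-38481) = -44783*(-1/38481) = 44783/38481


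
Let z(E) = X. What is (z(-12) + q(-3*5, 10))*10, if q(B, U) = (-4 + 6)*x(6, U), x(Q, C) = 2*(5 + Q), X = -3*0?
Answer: 440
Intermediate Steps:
X = 0
x(Q, C) = 10 + 2*Q
z(E) = 0
q(B, U) = 44 (q(B, U) = (-4 + 6)*(10 + 2*6) = 2*(10 + 12) = 2*22 = 44)
(z(-12) + q(-3*5, 10))*10 = (0 + 44)*10 = 44*10 = 440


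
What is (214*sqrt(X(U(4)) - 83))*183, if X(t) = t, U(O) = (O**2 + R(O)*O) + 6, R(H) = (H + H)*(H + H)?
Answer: 39162*sqrt(195) ≈ 5.4687e+5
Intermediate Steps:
R(H) = 4*H**2 (R(H) = (2*H)*(2*H) = 4*H**2)
U(O) = 6 + O**2 + 4*O**3 (U(O) = (O**2 + (4*O**2)*O) + 6 = (O**2 + 4*O**3) + 6 = 6 + O**2 + 4*O**3)
(214*sqrt(X(U(4)) - 83))*183 = (214*sqrt((6 + 4**2 + 4*4**3) - 83))*183 = (214*sqrt((6 + 16 + 4*64) - 83))*183 = (214*sqrt((6 + 16 + 256) - 83))*183 = (214*sqrt(278 - 83))*183 = (214*sqrt(195))*183 = 39162*sqrt(195)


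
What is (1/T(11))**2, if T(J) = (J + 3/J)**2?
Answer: 14641/236421376 ≈ 6.1928e-5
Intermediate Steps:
(1/T(11))**2 = (1/((3 + 11**2)**2/11**2))**2 = (1/((3 + 121)**2/121))**2 = (1/((1/121)*124**2))**2 = (1/((1/121)*15376))**2 = (1/(15376/121))**2 = (121/15376)**2 = 14641/236421376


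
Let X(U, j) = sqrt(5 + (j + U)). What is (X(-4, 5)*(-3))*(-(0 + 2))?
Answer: 6*sqrt(6) ≈ 14.697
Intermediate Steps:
X(U, j) = sqrt(5 + U + j) (X(U, j) = sqrt(5 + (U + j)) = sqrt(5 + U + j))
(X(-4, 5)*(-3))*(-(0 + 2)) = (sqrt(5 - 4 + 5)*(-3))*(-(0 + 2)) = (sqrt(6)*(-3))*(-1*2) = -3*sqrt(6)*(-2) = 6*sqrt(6)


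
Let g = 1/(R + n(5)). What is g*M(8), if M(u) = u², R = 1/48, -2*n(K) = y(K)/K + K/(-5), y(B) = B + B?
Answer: -3072/23 ≈ -133.57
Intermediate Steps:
y(B) = 2*B
n(K) = -1 + K/10 (n(K) = -((2*K)/K + K/(-5))/2 = -(2 + K*(-⅕))/2 = -(2 - K/5)/2 = -1 + K/10)
R = 1/48 ≈ 0.020833
g = -48/23 (g = 1/(1/48 + (-1 + (⅒)*5)) = 1/(1/48 + (-1 + ½)) = 1/(1/48 - ½) = 1/(-23/48) = -48/23 ≈ -2.0870)
g*M(8) = -48/23*8² = -48/23*64 = -3072/23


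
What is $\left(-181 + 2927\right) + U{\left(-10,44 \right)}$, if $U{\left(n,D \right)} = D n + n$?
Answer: $2296$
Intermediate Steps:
$U{\left(n,D \right)} = n + D n$
$\left(-181 + 2927\right) + U{\left(-10,44 \right)} = \left(-181 + 2927\right) - 10 \left(1 + 44\right) = 2746 - 450 = 2296$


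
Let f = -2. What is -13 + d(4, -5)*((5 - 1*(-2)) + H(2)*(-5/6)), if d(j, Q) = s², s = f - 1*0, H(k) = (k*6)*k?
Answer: -65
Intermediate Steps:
H(k) = 6*k² (H(k) = (6*k)*k = 6*k²)
s = -2 (s = -2 - 1*0 = -2 + 0 = -2)
d(j, Q) = 4 (d(j, Q) = (-2)² = 4)
-13 + d(4, -5)*((5 - 1*(-2)) + H(2)*(-5/6)) = -13 + 4*((5 - 1*(-2)) + (6*2²)*(-5/6)) = -13 + 4*((5 + 2) + (6*4)*(-5*⅙)) = -13 + 4*(7 + 24*(-⅚)) = -13 + 4*(7 - 20) = -13 + 4*(-13) = -13 - 52 = -65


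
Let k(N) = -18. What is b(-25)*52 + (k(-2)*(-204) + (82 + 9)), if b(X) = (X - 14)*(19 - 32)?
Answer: 30127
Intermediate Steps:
b(X) = 182 - 13*X (b(X) = (-14 + X)*(-13) = 182 - 13*X)
b(-25)*52 + (k(-2)*(-204) + (82 + 9)) = (182 - 13*(-25))*52 + (-18*(-204) + (82 + 9)) = (182 + 325)*52 + (3672 + 91) = 507*52 + 3763 = 26364 + 3763 = 30127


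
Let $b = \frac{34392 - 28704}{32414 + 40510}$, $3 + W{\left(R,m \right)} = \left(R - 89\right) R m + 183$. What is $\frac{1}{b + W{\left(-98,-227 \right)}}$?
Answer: $- \frac{6077}{25279237820} \approx -2.4039 \cdot 10^{-7}$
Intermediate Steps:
$W{\left(R,m \right)} = 180 + R m \left(-89 + R\right)$ ($W{\left(R,m \right)} = -3 + \left(\left(R - 89\right) R m + 183\right) = -3 + \left(\left(-89 + R\right) R m + 183\right) = -3 + \left(R \left(-89 + R\right) m + 183\right) = -3 + \left(R m \left(-89 + R\right) + 183\right) = -3 + \left(183 + R m \left(-89 + R\right)\right) = 180 + R m \left(-89 + R\right)$)
$b = \frac{474}{6077}$ ($b = \frac{5688}{72924} = 5688 \cdot \frac{1}{72924} = \frac{474}{6077} \approx 0.077999$)
$\frac{1}{b + W{\left(-98,-227 \right)}} = \frac{1}{\frac{474}{6077} - \left(-180 + 1979894 + 2180108\right)} = \frac{1}{\frac{474}{6077} - 4159822} = \frac{1}{- \frac{25279237820}{6077}} = - \frac{6077}{25279237820}$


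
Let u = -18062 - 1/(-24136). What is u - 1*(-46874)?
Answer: 695406433/24136 ≈ 28812.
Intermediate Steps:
u = -435944431/24136 (u = -18062 - 1*(-1/24136) = -18062 + 1/24136 = -435944431/24136 ≈ -18062.)
u - 1*(-46874) = -435944431/24136 - 1*(-46874) = -435944431/24136 + 46874 = 695406433/24136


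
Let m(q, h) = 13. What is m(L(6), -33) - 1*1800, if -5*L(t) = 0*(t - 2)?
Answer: -1787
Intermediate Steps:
L(t) = 0 (L(t) = -0*(t - 2) = -0*(-2 + t) = -⅕*0 = 0)
m(L(6), -33) - 1*1800 = 13 - 1*1800 = 13 - 1800 = -1787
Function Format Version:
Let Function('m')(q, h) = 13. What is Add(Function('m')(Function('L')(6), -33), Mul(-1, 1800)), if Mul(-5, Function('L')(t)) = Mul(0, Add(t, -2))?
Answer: -1787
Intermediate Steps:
Function('L')(t) = 0 (Function('L')(t) = Mul(Rational(-1, 5), Mul(0, Add(t, -2))) = Mul(Rational(-1, 5), Mul(0, Add(-2, t))) = Mul(Rational(-1, 5), 0) = 0)
Add(Function('m')(Function('L')(6), -33), Mul(-1, 1800)) = Add(13, Mul(-1, 1800)) = Add(13, -1800) = -1787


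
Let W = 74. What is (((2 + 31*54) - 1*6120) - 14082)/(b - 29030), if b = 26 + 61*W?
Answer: 9263/12245 ≈ 0.75647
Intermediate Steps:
b = 4540 (b = 26 + 61*74 = 26 + 4514 = 4540)
(((2 + 31*54) - 1*6120) - 14082)/(b - 29030) = (((2 + 31*54) - 1*6120) - 14082)/(4540 - 29030) = (((2 + 1674) - 6120) - 14082)/(-24490) = ((1676 - 6120) - 14082)*(-1/24490) = (-4444 - 14082)*(-1/24490) = -18526*(-1/24490) = 9263/12245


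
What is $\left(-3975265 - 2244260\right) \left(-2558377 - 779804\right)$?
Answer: $20761900184025$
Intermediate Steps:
$\left(-3975265 - 2244260\right) \left(-2558377 - 779804\right) = \left(-6219525\right) \left(-3338181\right) = 20761900184025$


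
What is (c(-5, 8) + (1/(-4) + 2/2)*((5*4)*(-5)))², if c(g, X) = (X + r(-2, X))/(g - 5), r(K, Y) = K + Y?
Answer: 145924/25 ≈ 5837.0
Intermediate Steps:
c(g, X) = (-2 + 2*X)/(-5 + g) (c(g, X) = (X + (-2 + X))/(g - 5) = (-2 + 2*X)/(-5 + g))
(c(-5, 8) + (1/(-4) + 2/2)*((5*4)*(-5)))² = (2*(-1 + 8)/(-5 - 5) + (1/(-4) + 2/2)*((5*4)*(-5)))² = (2*7/(-10) + (1*(-¼) + 2*(½))*(20*(-5)))² = (2*(-⅒)*7 + (-¼ + 1)*(-100))² = (-7/5 + (¾)*(-100))² = (-7/5 - 75)² = (-382/5)² = 145924/25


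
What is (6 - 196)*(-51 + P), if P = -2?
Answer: 10070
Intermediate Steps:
(6 - 196)*(-51 + P) = (6 - 196)*(-51 - 2) = -190*(-53) = 10070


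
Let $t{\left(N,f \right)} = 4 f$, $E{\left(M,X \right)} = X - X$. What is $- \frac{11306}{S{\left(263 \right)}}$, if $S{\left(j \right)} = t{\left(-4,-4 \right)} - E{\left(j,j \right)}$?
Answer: $\frac{5653}{8} \approx 706.63$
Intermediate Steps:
$E{\left(M,X \right)} = 0$
$S{\left(j \right)} = -16$ ($S{\left(j \right)} = 4 \left(-4\right) - 0 = -16 + 0 = -16$)
$- \frac{11306}{S{\left(263 \right)}} = - \frac{11306}{-16} = \left(-11306\right) \left(- \frac{1}{16}\right) = \frac{5653}{8}$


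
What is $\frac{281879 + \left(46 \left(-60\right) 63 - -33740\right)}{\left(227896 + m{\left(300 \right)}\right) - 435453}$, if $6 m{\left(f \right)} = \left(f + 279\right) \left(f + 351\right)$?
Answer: $- \frac{21806}{22267} \approx -0.9793$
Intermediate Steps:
$m{\left(f \right)} = \frac{\left(279 + f\right) \left(351 + f\right)}{6}$ ($m{\left(f \right)} = \frac{\left(f + 279\right) \left(f + 351\right)}{6} = \frac{\left(279 + f\right) \left(351 + f\right)}{6}$)
$\frac{281879 + \left(46 \left(-60\right) 63 - -33740\right)}{\left(227896 + m{\left(300 \right)}\right) - 435453} = \frac{281879 + \left(46 \left(-60\right) 63 - -33740\right)}{\left(227896 + \left(\frac{32643}{2} + 105 \cdot 300 + \frac{300^{2}}{6}\right)\right) - 435453} = \frac{281879 + \left(\left(-2760\right) 63 + 33740\right)}{\left(227896 + \left(\frac{32643}{2} + 31500 + \frac{1}{6} \cdot 90000\right)\right) - 435453} = \frac{281879 + \left(-173880 + 33740\right)}{\left(227896 + \left(\frac{32643}{2} + 31500 + 15000\right)\right) - 435453} = \frac{281879 - 140140}{\left(227896 + \frac{125643}{2}\right) - 435453} = \frac{141739}{\frac{581435}{2} - 435453} = \frac{141739}{- \frac{289471}{2}} = 141739 \left(- \frac{2}{289471}\right) = - \frac{21806}{22267}$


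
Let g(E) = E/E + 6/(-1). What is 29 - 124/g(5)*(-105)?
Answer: -2575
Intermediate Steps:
g(E) = -5 (g(E) = 1 + 6*(-1) = 1 - 6 = -5)
29 - 124/g(5)*(-105) = 29 - 124/(-5)*(-105) = 29 - 124*(-1/5)*(-105) = 29 + (124/5)*(-105) = 29 - 2604 = -2575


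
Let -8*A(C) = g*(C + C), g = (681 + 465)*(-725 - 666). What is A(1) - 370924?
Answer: 55195/2 ≈ 27598.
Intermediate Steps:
g = -1594086 (g = 1146*(-1391) = -1594086)
A(C) = 797043*C/2 (A(C) = -(-797043)*(C + C)/4 = -(-797043)*2*C/4 = -(-797043)*C/2 = 797043*C/2)
A(1) - 370924 = (797043/2)*1 - 370924 = 797043/2 - 370924 = 55195/2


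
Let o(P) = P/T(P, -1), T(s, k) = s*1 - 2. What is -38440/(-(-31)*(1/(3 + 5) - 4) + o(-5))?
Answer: 2152640/6687 ≈ 321.91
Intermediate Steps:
T(s, k) = -2 + s (T(s, k) = s - 2 = -2 + s)
o(P) = P/(-2 + P)
-38440/(-(-31)*(1/(3 + 5) - 4) + o(-5)) = -38440/(-(-31)*(1/(3 + 5) - 4) - 5/(-2 - 5)) = -38440/(-(-31)*(1/8 - 4) - 5/(-7)) = -38440/(-(-31)*(⅛ - 4) - 5*(-⅐)) = -38440/(-(-31)*(-31)/8 + 5/7) = -38440/(-31*31/8 + 5/7) = -38440/(-961/8 + 5/7) = -38440/(-6687/56) = -38440*(-56/6687) = 2152640/6687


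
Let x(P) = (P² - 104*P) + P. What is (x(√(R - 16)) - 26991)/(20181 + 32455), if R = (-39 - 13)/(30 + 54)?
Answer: -141790/276339 - 103*I*√7329/1105356 ≈ -0.5131 - 0.0079773*I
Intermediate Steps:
R = -13/21 (R = -52/84 = -52*1/84 = -13/21 ≈ -0.61905)
x(P) = P² - 103*P
(x(√(R - 16)) - 26991)/(20181 + 32455) = (√(-13/21 - 16)*(-103 + √(-13/21 - 16)) - 26991)/(20181 + 32455) = (√(-349/21)*(-103 + √(-349/21)) - 26991)/52636 = ((I*√7329/21)*(-103 + I*√7329/21) - 26991)*(1/52636) = (I*√7329*(-103 + I*√7329/21)/21 - 26991)*(1/52636) = (-26991 + I*√7329*(-103 + I*√7329/21)/21)*(1/52636) = -26991/52636 + I*√7329*(-103 + I*√7329/21)/1105356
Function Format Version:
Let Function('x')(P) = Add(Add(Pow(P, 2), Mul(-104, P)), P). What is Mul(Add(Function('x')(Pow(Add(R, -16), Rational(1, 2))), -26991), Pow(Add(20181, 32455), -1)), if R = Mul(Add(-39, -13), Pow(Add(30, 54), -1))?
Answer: Add(Rational(-141790, 276339), Mul(Rational(-103, 1105356), I, Pow(7329, Rational(1, 2)))) ≈ Add(-0.51310, Mul(-0.0079773, I))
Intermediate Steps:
R = Rational(-13, 21) (R = Mul(-52, Pow(84, -1)) = Mul(-52, Rational(1, 84)) = Rational(-13, 21) ≈ -0.61905)
Function('x')(P) = Add(Pow(P, 2), Mul(-103, P))
Mul(Add(Function('x')(Pow(Add(R, -16), Rational(1, 2))), -26991), Pow(Add(20181, 32455), -1)) = Mul(Add(Mul(Pow(Add(Rational(-13, 21), -16), Rational(1, 2)), Add(-103, Pow(Add(Rational(-13, 21), -16), Rational(1, 2)))), -26991), Pow(Add(20181, 32455), -1)) = Mul(Add(Mul(Pow(Rational(-349, 21), Rational(1, 2)), Add(-103, Pow(Rational(-349, 21), Rational(1, 2)))), -26991), Pow(52636, -1)) = Mul(Add(Mul(Mul(Rational(1, 21), I, Pow(7329, Rational(1, 2))), Add(-103, Mul(Rational(1, 21), I, Pow(7329, Rational(1, 2))))), -26991), Rational(1, 52636)) = Mul(Add(Mul(Rational(1, 21), I, Pow(7329, Rational(1, 2)), Add(-103, Mul(Rational(1, 21), I, Pow(7329, Rational(1, 2))))), -26991), Rational(1, 52636)) = Mul(Add(-26991, Mul(Rational(1, 21), I, Pow(7329, Rational(1, 2)), Add(-103, Mul(Rational(1, 21), I, Pow(7329, Rational(1, 2)))))), Rational(1, 52636)) = Add(Rational(-26991, 52636), Mul(Rational(1, 1105356), I, Pow(7329, Rational(1, 2)), Add(-103, Mul(Rational(1, 21), I, Pow(7329, Rational(1, 2))))))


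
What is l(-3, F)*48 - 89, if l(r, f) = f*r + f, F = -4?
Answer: 295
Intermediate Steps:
l(r, f) = f + f*r
l(-3, F)*48 - 89 = -4*(1 - 3)*48 - 89 = -4*(-2)*48 - 89 = 8*48 - 89 = 384 - 89 = 295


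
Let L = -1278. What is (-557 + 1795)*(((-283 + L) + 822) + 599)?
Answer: -173320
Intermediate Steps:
(-557 + 1795)*(((-283 + L) + 822) + 599) = (-557 + 1795)*(((-283 - 1278) + 822) + 599) = 1238*((-1561 + 822) + 599) = 1238*(-739 + 599) = 1238*(-140) = -173320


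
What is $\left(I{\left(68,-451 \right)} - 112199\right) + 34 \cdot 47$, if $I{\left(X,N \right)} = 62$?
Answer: $-110539$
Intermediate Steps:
$\left(I{\left(68,-451 \right)} - 112199\right) + 34 \cdot 47 = \left(62 - 112199\right) + 34 \cdot 47 = -112137 + 1598 = -110539$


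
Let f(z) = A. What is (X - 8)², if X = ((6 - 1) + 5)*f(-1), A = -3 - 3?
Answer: 4624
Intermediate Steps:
A = -6
f(z) = -6
X = -60 (X = ((6 - 1) + 5)*(-6) = (5 + 5)*(-6) = 10*(-6) = -60)
(X - 8)² = (-60 - 8)² = (-68)² = 4624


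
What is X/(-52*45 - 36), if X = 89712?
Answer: -1246/33 ≈ -37.758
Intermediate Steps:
X/(-52*45 - 36) = 89712/(-52*45 - 36) = 89712/(-2340 - 36) = 89712/(-2376) = 89712*(-1/2376) = -1246/33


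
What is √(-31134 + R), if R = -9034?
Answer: 2*I*√10042 ≈ 200.42*I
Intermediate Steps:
√(-31134 + R) = √(-31134 - 9034) = √(-40168) = 2*I*√10042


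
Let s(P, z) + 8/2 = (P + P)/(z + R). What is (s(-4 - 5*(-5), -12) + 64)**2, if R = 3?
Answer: 27556/9 ≈ 3061.8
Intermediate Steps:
s(P, z) = -4 + 2*P/(3 + z) (s(P, z) = -4 + (P + P)/(z + 3) = -4 + (2*P)/(3 + z) = -4 + 2*P/(3 + z))
(s(-4 - 5*(-5), -12) + 64)**2 = (2*(-6 + (-4 - 5*(-5)) - 2*(-12))/(3 - 12) + 64)**2 = (2*(-6 + (-4 + 25) + 24)/(-9) + 64)**2 = (2*(-1/9)*(-6 + 21 + 24) + 64)**2 = (2*(-1/9)*39 + 64)**2 = (-26/3 + 64)**2 = (166/3)**2 = 27556/9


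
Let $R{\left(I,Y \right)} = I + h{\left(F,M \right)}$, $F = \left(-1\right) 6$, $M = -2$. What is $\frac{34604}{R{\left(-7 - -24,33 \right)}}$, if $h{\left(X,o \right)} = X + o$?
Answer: $\frac{34604}{9} \approx 3844.9$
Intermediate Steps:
$F = -6$
$R{\left(I,Y \right)} = -8 + I$ ($R{\left(I,Y \right)} = I - 8 = -8 + I$)
$\frac{34604}{R{\left(-7 - -24,33 \right)}} = \frac{34604}{-8 - -17} = \frac{34604}{-8 + \left(-7 + 24\right)} = \frac{34604}{-8 + 17} = \frac{34604}{9}$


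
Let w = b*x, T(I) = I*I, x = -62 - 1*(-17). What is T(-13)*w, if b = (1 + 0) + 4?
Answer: -38025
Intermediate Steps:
x = -45 (x = -62 + 17 = -45)
T(I) = I²
b = 5 (b = 1 + 4 = 5)
w = -225 (w = 5*(-45) = -225)
T(-13)*w = (-13)²*(-225) = 169*(-225) = -38025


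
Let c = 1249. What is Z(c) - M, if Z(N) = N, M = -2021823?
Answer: 2023072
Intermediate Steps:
Z(c) - M = 1249 - 1*(-2021823) = 1249 + 2021823 = 2023072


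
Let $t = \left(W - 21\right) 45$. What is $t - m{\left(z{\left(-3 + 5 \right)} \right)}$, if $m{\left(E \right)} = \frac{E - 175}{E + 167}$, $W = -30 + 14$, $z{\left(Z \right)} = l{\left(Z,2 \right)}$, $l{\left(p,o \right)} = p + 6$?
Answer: $- \frac{291208}{175} \approx -1664.0$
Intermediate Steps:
$l{\left(p,o \right)} = 6 + p$
$z{\left(Z \right)} = 6 + Z$
$W = -16$
$m{\left(E \right)} = \frac{-175 + E}{167 + E}$
$t = -1665$ ($t = \left(-16 - 21\right) 45 = \left(-37\right) 45 = -1665$)
$t - m{\left(z{\left(-3 + 5 \right)} \right)} = -1665 - \frac{-175 + \left(6 + \left(-3 + 5\right)\right)}{167 + \left(6 + \left(-3 + 5\right)\right)} = -1665 - \frac{-175 + \left(6 + 2\right)}{167 + \left(6 + 2\right)} = -1665 - \frac{-175 + 8}{167 + 8} = -1665 - \frac{1}{175} \left(-167\right) = -1665 - - \frac{167}{175} = -1665 + \frac{167}{175} = - \frac{291208}{175}$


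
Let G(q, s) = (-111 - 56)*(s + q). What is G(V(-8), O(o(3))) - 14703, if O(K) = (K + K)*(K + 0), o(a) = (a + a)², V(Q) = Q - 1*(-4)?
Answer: -446899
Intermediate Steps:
V(Q) = 4 + Q (V(Q) = Q + 4 = 4 + Q)
o(a) = 4*a² (o(a) = (2*a)² = 4*a²)
O(K) = 2*K² (O(K) = (2*K)*K = 2*K²)
G(q, s) = -167*q - 167*s (G(q, s) = -167*(q + s) = -167*q - 167*s)
G(V(-8), O(o(3))) - 14703 = (-167*(4 - 8) - 334*(4*3²)²) - 14703 = (-167*(-4) - 334*(4*9)²) - 14703 = (668 - 334*36²) - 14703 = (668 - 334*1296) - 14703 = (668 - 167*2592) - 14703 = (668 - 432864) - 14703 = -432196 - 14703 = -446899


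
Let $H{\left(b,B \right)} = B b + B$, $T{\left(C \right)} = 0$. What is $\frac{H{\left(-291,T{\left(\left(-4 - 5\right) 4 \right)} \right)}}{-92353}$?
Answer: $0$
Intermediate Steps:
$H{\left(b,B \right)} = B + B b$
$\frac{H{\left(-291,T{\left(\left(-4 - 5\right) 4 \right)} \right)}}{-92353} = \frac{0 \left(1 - 291\right)}{-92353} = 0 \left(-290\right) \left(- \frac{1}{92353}\right) = 0 \left(- \frac{1}{92353}\right) = 0$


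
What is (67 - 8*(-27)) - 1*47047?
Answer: -46764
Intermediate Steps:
(67 - 8*(-27)) - 1*47047 = (67 + 216) - 47047 = 283 - 47047 = -46764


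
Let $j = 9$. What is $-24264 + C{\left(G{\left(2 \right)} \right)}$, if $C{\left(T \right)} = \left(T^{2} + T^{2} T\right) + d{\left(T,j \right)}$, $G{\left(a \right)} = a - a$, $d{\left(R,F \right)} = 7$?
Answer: $-24257$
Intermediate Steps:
$G{\left(a \right)} = 0$
$C{\left(T \right)} = 7 + T^{2} + T^{3}$ ($C{\left(T \right)} = \left(T^{2} + T^{2} T\right) + 7 = \left(T^{2} + T^{3}\right) + 7 = 7 + T^{2} + T^{3}$)
$-24264 + C{\left(G{\left(2 \right)} \right)} = -24264 + \left(7 + 0^{2} + 0^{3}\right) = -24264 + \left(7 + 0 + 0\right) = -24264 + 7 = -24257$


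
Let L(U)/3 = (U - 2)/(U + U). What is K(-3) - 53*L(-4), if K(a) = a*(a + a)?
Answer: -405/4 ≈ -101.25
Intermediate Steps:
K(a) = 2*a² (K(a) = a*(2*a) = 2*a²)
L(U) = 3*(-2 + U)/(2*U) (L(U) = 3*((U - 2)/(U + U)) = 3*((-2 + U)/((2*U))) = 3*((-2 + U)*(1/(2*U))) = 3*((-2 + U)/(2*U)) = 3*(-2 + U)/(2*U))
K(-3) - 53*L(-4) = 2*(-3)² - 53*(3/2 - 3/(-4)) = 2*9 - 53*(3/2 - 3*(-¼)) = 18 - 53*(3/2 + ¾) = 18 - 53*9/4 = 18 - 477/4 = -405/4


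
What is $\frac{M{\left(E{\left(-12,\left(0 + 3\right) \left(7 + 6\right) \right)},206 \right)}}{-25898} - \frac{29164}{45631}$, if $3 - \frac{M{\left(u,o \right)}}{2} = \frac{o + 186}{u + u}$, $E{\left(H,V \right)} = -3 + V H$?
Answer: $- \frac{177944043835}{278302510749} \approx -0.63939$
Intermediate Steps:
$E{\left(H,V \right)} = -3 + H V$
$M{\left(u,o \right)} = 6 - \frac{186 + o}{u}$ ($M{\left(u,o \right)} = 6 - 2 \frac{o + 186}{u + u} = 6 - 2 \frac{186 + o}{2 u} = 6 - \frac{186 + o}{u}$)
$\frac{M{\left(E{\left(-12,\left(0 + 3\right) \left(7 + 6\right) \right)},206 \right)}}{-25898} - \frac{29164}{45631} = \frac{\frac{1}{-3 - 12 \left(0 + 3\right) \left(7 + 6\right)} \left(-186 - 206 + 6 \left(-3 - 12 \left(0 + 3\right) \left(7 + 6\right)\right)\right)}{-25898} - \frac{29164}{45631} = \frac{-186 - 206 + 6 \left(-3 - 12 \cdot 3 \cdot 13\right)}{-3 - 12 \cdot 3 \cdot 13} \left(- \frac{1}{25898}\right) - \frac{29164}{45631} = \frac{-186 - 206 + 6 \left(-3 - 468\right)}{-3 - 468} \left(- \frac{1}{25898}\right) - \frac{29164}{45631} = \frac{-186 - 206 + 6 \left(-471\right)}{-471} \left(- \frac{1}{25898}\right) - \frac{29164}{45631} = - \frac{-186 - 206 - 2826}{471} \left(- \frac{1}{25898}\right) - \frac{29164}{45631} = \left(- \frac{1}{471}\right) \left(-3218\right) \left(- \frac{1}{25898}\right) - \frac{29164}{45631} = \frac{3218}{471} \left(- \frac{1}{25898}\right) - \frac{29164}{45631} = - \frac{1609}{6098979} - \frac{29164}{45631} = - \frac{177944043835}{278302510749}$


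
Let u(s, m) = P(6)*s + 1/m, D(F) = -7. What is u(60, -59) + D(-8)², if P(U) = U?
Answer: 24130/59 ≈ 408.98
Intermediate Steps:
u(s, m) = 1/m + 6*s (u(s, m) = 6*s + 1/m = 1/m + 6*s)
u(60, -59) + D(-8)² = (1/(-59) + 6*60) + (-7)² = (-1/59 + 360) + 49 = 21239/59 + 49 = 24130/59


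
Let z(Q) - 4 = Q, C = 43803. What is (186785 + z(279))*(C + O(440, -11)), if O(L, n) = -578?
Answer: 8086014300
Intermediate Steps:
z(Q) = 4 + Q
(186785 + z(279))*(C + O(440, -11)) = (186785 + (4 + 279))*(43803 - 578) = (186785 + 283)*43225 = 187068*43225 = 8086014300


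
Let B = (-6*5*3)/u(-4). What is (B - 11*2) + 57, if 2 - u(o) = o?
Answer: 20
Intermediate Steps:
u(o) = 2 - o
B = -15 (B = (-6*5*3)/(2 - 1*(-4)) = (-30*3)/(2 + 4) = -1*90/6 = -90*⅙ = -15)
(B - 11*2) + 57 = (-15 - 11*2) + 57 = (-15 - 22) + 57 = -37 + 57 = 20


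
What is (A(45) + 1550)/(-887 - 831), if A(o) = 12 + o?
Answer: -1607/1718 ≈ -0.93539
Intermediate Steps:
(A(45) + 1550)/(-887 - 831) = ((12 + 45) + 1550)/(-887 - 831) = (57 + 1550)/(-1718) = 1607*(-1/1718) = -1607/1718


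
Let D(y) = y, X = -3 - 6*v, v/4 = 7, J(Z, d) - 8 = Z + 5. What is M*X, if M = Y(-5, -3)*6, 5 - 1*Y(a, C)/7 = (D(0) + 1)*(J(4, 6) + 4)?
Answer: 114912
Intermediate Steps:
J(Z, d) = 13 + Z (J(Z, d) = 8 + (Z + 5) = 8 + (5 + Z) = 13 + Z)
v = 28 (v = 4*7 = 28)
X = -171 (X = -3 - 6*28 = -3 - 168 = -171)
Y(a, C) = -112 (Y(a, C) = 35 - 7*(0 + 1)*((13 + 4) + 4) = 35 - 7*(17 + 4) = 35 - 7*21 = 35 - 147 = -112)
M = -672 (M = -112*6 = -672)
M*X = -672*(-171) = 114912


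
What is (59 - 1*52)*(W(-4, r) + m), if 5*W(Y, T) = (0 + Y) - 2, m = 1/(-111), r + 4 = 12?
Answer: -4697/555 ≈ -8.4631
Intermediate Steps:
r = 8 (r = -4 + 12 = 8)
m = -1/111 ≈ -0.0090090
W(Y, T) = -⅖ + Y/5 (W(Y, T) = ((0 + Y) - 2)/5 = (Y - 2)/5 = (-2 + Y)/5 = -⅖ + Y/5)
(59 - 1*52)*(W(-4, r) + m) = (59 - 1*52)*((-⅖ + (⅕)*(-4)) - 1/111) = (59 - 52)*((-⅖ - ⅘) - 1/111) = 7*(-6/5 - 1/111) = 7*(-671/555) = -4697/555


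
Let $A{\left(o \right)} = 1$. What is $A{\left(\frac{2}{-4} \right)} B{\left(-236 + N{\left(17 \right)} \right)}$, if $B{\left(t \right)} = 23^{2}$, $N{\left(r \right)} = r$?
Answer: $529$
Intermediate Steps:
$B{\left(t \right)} = 529$
$A{\left(\frac{2}{-4} \right)} B{\left(-236 + N{\left(17 \right)} \right)} = 1 \cdot 529 = 529$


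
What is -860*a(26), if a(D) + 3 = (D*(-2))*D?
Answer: 1165300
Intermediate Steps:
a(D) = -3 - 2*D² (a(D) = -3 + (D*(-2))*D = -3 + (-2*D)*D = -3 - 2*D²)
-860*a(26) = -860*(-3 - 2*26²) = -860*(-3 - 2*676) = -860*(-3 - 1352) = -860*(-1355) = 1165300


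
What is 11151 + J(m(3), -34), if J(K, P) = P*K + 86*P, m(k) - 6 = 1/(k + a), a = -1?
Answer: 8006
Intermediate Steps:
m(k) = 6 + 1/(-1 + k) (m(k) = 6 + 1/(k - 1) = 6 + 1/(-1 + k))
J(K, P) = 86*P + K*P (J(K, P) = K*P + 86*P = 86*P + K*P)
11151 + J(m(3), -34) = 11151 - 34*(86 + (-5 + 6*3)/(-1 + 3)) = 11151 - 34*(86 + (-5 + 18)/2) = 11151 - 34*(86 + (½)*13) = 11151 - 34*(86 + 13/2) = 11151 - 34*185/2 = 11151 - 3145 = 8006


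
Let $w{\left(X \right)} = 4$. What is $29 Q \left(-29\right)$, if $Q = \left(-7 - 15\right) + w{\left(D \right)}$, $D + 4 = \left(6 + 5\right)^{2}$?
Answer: $15138$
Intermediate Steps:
$D = 117$ ($D = -4 + \left(6 + 5\right)^{2} = -4 + 11^{2} = -4 + 121 = 117$)
$Q = -18$ ($Q = \left(-7 - 15\right) + 4 = -22 + 4 = -18$)
$29 Q \left(-29\right) = 29 \left(-18\right) \left(-29\right) = \left(-522\right) \left(-29\right) = 15138$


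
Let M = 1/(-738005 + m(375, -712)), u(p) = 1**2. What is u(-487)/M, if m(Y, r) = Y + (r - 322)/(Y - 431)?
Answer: -20653123/28 ≈ -7.3761e+5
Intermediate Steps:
u(p) = 1
m(Y, r) = Y + (-322 + r)/(-431 + Y)
M = -28/20653123 (M = 1/(-738005 + (-322 - 712 + 375**2 - 431*375)/(-431 + 375)) = 1/(-738005 + (-322 - 712 + 140625 - 161625)/(-56)) = 1/(-738005 - 1/56*(-22034)) = 1/(-738005 + 11017/28) = 1/(-20653123/28) = -28/20653123 ≈ -1.3557e-6)
u(-487)/M = 1/(-28/20653123) = 1*(-20653123/28) = -20653123/28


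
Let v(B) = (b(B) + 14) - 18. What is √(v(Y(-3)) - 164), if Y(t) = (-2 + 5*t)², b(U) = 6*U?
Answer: 3*√174 ≈ 39.573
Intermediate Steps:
v(B) = -4 + 6*B (v(B) = (6*B + 14) - 18 = (14 + 6*B) - 18 = -4 + 6*B)
√(v(Y(-3)) - 164) = √((-4 + 6*(-2 + 5*(-3))²) - 164) = √((-4 + 6*(-2 - 15)²) - 164) = √((-4 + 6*(-17)²) - 164) = √((-4 + 6*289) - 164) = √((-4 + 1734) - 164) = √(1730 - 164) = √1566 = 3*√174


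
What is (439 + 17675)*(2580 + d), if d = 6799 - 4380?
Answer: 90551886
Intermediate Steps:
d = 2419
(439 + 17675)*(2580 + d) = (439 + 17675)*(2580 + 2419) = 18114*4999 = 90551886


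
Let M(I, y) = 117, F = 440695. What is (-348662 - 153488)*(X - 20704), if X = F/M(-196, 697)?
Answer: 995097096950/117 ≈ 8.5051e+9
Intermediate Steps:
X = 440695/117 ≈ 3766.6
(-348662 - 153488)*(X - 20704) = (-348662 - 153488)*(440695/117 - 20704) = -502150*(-1981673/117) = 995097096950/117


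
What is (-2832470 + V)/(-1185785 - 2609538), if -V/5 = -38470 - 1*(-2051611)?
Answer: 12898175/3795323 ≈ 3.3984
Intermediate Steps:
V = -10065705 (V = -5*(-38470 - 1*(-2051611)) = -5*(-38470 + 2051611) = -5*2013141 = -10065705)
(-2832470 + V)/(-1185785 - 2609538) = (-2832470 - 10065705)/(-1185785 - 2609538) = -12898175/(-3795323) = -12898175*(-1/3795323) = 12898175/3795323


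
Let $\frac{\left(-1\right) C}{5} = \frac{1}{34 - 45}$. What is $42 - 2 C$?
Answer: $\frac{452}{11} \approx 41.091$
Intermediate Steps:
$C = \frac{5}{11}$ ($C = - \frac{5}{34 - 45} = - \frac{5}{-11} = \left(-5\right) \left(- \frac{1}{11}\right) = \frac{5}{11} \approx 0.45455$)
$42 - 2 C = 42 - \frac{10}{11} = \frac{452}{11}$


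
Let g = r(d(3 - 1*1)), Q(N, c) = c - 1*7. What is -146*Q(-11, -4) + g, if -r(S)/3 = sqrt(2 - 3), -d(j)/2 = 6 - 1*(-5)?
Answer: 1606 - 3*I ≈ 1606.0 - 3.0*I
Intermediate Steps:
d(j) = -22 (d(j) = -2*(6 - 1*(-5)) = -2*(6 + 5) = -2*11 = -22)
r(S) = -3*I (r(S) = -3*sqrt(2 - 3) = -3*I)
Q(N, c) = -7 + c (Q(N, c) = c - 7 = -7 + c)
g = -3*I ≈ -3.0*I
-146*Q(-11, -4) + g = -146*(-7 - 4) - 3*I = -146*(-11) - 3*I = 1606 - 3*I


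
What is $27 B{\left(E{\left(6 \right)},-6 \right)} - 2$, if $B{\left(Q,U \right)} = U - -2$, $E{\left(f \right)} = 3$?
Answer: $-110$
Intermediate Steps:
$B{\left(Q,U \right)} = 2 + U$ ($B{\left(Q,U \right)} = U + 2 = 2 + U$)
$27 B{\left(E{\left(6 \right)},-6 \right)} - 2 = 27 \left(2 - 6\right) - 2 = 27 \left(-4\right) - 2 = -108 - 2 = -110$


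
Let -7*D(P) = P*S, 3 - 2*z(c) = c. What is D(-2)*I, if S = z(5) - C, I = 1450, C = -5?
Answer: 11600/7 ≈ 1657.1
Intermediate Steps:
z(c) = 3/2 - c/2
S = 4 (S = (3/2 - 1/2*5) - 1*(-5) = (3/2 - 5/2) + 5 = -1 + 5 = 4)
D(P) = -4*P/7 (D(P) = -P*4/7 = -4*P/7)
D(-2)*I = -4/7*(-2)*1450 = (8/7)*1450 = 11600/7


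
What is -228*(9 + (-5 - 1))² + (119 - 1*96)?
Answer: -2029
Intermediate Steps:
-228*(9 + (-5 - 1))² + (119 - 1*96) = -228*(9 - 6)² + (119 - 96) = -228*3² + 23 = -228*9 + 23 = -2052 + 23 = -2029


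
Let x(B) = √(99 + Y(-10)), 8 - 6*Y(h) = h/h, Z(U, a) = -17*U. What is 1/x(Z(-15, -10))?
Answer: √3606/601 ≈ 0.099917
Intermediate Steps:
Y(h) = 7/6 (Y(h) = 4/3 - h/(6*h) = 4/3 - ⅙*1 = 4/3 - ⅙ = 7/6)
x(B) = √3606/6 (x(B) = √(99 + 7/6) = √(601/6) = √3606/6)
1/x(Z(-15, -10)) = 1/(√3606/6) = √3606/601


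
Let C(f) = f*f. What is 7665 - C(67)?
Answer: 3176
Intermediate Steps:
C(f) = f²
7665 - C(67) = 7665 - 1*67² = 7665 - 1*4489 = 7665 - 4489 = 3176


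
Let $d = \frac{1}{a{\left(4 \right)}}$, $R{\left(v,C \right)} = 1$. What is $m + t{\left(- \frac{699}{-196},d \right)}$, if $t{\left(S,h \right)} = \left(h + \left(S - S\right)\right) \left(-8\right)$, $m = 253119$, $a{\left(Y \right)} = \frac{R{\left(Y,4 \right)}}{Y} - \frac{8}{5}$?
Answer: $\frac{6834373}{27} \approx 2.5313 \cdot 10^{5}$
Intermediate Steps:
$a{\left(Y \right)} = - \frac{8}{5} + \frac{1}{Y}$ ($a{\left(Y \right)} = 1 \frac{1}{Y} - \frac{8}{5} = \frac{1}{Y} - \frac{8}{5} = - \frac{8}{5} + \frac{1}{Y}$)
$d = - \frac{20}{27}$ ($d = \frac{1}{- \frac{8}{5} + \frac{1}{4}} = \frac{1}{- \frac{27}{20}} = - \frac{20}{27} \approx -0.74074$)
$t{\left(S,h \right)} = - 8 h$ ($t{\left(S,h \right)} = \left(h + 0\right) \left(-8\right) = h \left(-8\right) = - 8 h$)
$m + t{\left(- \frac{699}{-196},d \right)} = 253119 - - \frac{160}{27} = 253119 + \frac{160}{27} = \frac{6834373}{27}$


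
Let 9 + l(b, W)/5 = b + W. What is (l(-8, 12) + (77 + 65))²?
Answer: 13689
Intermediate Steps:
l(b, W) = -45 + 5*W + 5*b (l(b, W) = -45 + 5*(b + W) = -45 + 5*(W + b) = -45 + (5*W + 5*b) = -45 + 5*W + 5*b)
(l(-8, 12) + (77 + 65))² = ((-45 + 5*12 + 5*(-8)) + (77 + 65))² = ((-45 + 60 - 40) + 142)² = (-25 + 142)² = 117² = 13689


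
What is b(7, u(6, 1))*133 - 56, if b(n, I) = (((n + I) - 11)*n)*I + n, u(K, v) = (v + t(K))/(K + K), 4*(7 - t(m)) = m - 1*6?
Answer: -10745/9 ≈ -1193.9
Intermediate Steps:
t(m) = 17/2 - m/4 (t(m) = 7 - (m - 1*6)/4 = 7 - (m - 6)/4 = 7 - (-6 + m)/4 = 7 + (3/2 - m/4) = 17/2 - m/4)
u(K, v) = (17/2 + v - K/4)/(2*K) (u(K, v) = (v + (17/2 - K/4))/(K + K) = (17/2 + v - K/4)/((2*K)) = (17/2 + v - K/4)*(1/(2*K)) = (17/2 + v - K/4)/(2*K))
b(n, I) = n + I*n*(-11 + I + n) (b(n, I) = (((I + n) - 11)*n)*I + n = ((-11 + I + n)*n)*I + n = (n*(-11 + I + n))*I + n = I*n*(-11 + I + n) + n = n + I*n*(-11 + I + n))
b(7, u(6, 1))*133 - 56 = (7*(1 + ((⅛)*(34 - 1*6 + 4*1)/6)² - 11*(34 - 1*6 + 4*1)/(8*6) + ((⅛)*(34 - 1*6 + 4*1)/6)*7))*133 - 56 = (7*(1 + ((⅛)*(⅙)*(34 - 6 + 4))² - 11*(34 - 6 + 4)/(8*6) + ((⅛)*(⅙)*(34 - 6 + 4))*7))*133 - 56 = (7*(1 + ((⅛)*(⅙)*32)² - 11*32/(8*6) + ((⅛)*(⅙)*32)*7))*133 - 56 = (7*(1 + (⅔)² - 11*⅔ + (⅔)*7))*133 - 56 = (7*(1 + 4/9 - 22/3 + 14/3))*133 - 56 = (7*(-11/9))*133 - 56 = -77/9*133 - 56 = -10241/9 - 56 = -10745/9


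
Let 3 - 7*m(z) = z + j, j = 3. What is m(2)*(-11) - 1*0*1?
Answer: 22/7 ≈ 3.1429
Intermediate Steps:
m(z) = -z/7 (m(z) = 3/7 - (z + 3)/7 = 3/7 - (3 + z)/7 = 3/7 + (-3/7 - z/7) = -z/7)
m(2)*(-11) - 1*0*1 = -⅐*2*(-11) - 1*0*1 = -2/7*(-11) + 0*1 = 22/7 + 0 = 22/7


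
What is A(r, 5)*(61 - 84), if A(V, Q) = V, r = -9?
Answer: 207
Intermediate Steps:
A(r, 5)*(61 - 84) = -9*(61 - 84) = -9*(-23) = 207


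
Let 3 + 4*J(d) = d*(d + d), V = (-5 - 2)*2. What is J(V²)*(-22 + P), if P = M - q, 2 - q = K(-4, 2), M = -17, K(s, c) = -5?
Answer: -1767067/2 ≈ -8.8353e+5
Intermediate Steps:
q = 7 (q = 2 - 1*(-5) = 2 + 5 = 7)
V = -14 (V = -7*2 = -14)
P = -24 (P = -17 - 1*7 = -17 - 7 = -24)
J(d) = -¾ + d²/2 (J(d) = -¾ + (d*(d + d))/4 = -¾ + (d*(2*d))/4 = -¾ + (2*d²)/4 = -¾ + d²/2)
J(V²)*(-22 + P) = (-¾ + ((-14)²)²/2)*(-22 - 24) = (-¾ + (½)*196²)*(-46) = (-¾ + (½)*38416)*(-46) = (-¾ + 19208)*(-46) = (76829/4)*(-46) = -1767067/2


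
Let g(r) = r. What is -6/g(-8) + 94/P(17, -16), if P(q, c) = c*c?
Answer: 143/128 ≈ 1.1172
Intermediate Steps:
P(q, c) = c**2
-6/g(-8) + 94/P(17, -16) = -6/(-8) + 94/((-16)**2) = -6*(-1/8) + 94/256 = 3/4 + 94*(1/256) = 3/4 + 47/128 = 143/128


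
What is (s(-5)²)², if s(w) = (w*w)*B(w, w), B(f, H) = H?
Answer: 244140625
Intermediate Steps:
s(w) = w³ (s(w) = (w*w)*w = w²*w = w³)
(s(-5)²)² = (((-5)³)²)² = ((-125)²)² = 15625² = 244140625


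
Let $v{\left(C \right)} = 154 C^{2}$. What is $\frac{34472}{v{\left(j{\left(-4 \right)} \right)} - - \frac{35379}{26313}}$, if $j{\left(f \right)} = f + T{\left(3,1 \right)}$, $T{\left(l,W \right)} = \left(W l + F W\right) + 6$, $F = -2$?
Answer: $\frac{9753352}{392529} \approx 24.847$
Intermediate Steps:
$T{\left(l,W \right)} = 6 - 2 W + W l$ ($T{\left(l,W \right)} = \left(W l - 2 W\right) + 6 = \left(- 2 W + W l\right) + 6 = 6 - 2 W + W l$)
$j{\left(f \right)} = 7 + f$ ($j{\left(f \right)} = f + \left(6 - 2 + 1 \cdot 3\right) = f + \left(6 - 2 + 3\right) = f + 7 = 7 + f$)
$\frac{34472}{v{\left(j{\left(-4 \right)} \right)} - - \frac{35379}{26313}} = \frac{34472}{154 \left(7 - 4\right)^{2} - - \frac{35379}{26313}} = \frac{34472}{154 \cdot 3^{2} - \left(-35379\right) \frac{1}{26313}} = \frac{34472}{154 \cdot 9 - - \frac{11793}{8771}} = \frac{34472}{1386 + \frac{11793}{8771}} = \frac{34472}{\frac{12168399}{8771}} = 34472 \cdot \frac{8771}{12168399} = \frac{9753352}{392529}$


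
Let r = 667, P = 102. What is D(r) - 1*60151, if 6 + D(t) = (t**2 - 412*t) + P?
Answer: 110030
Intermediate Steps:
D(t) = 96 + t**2 - 412*t (D(t) = -6 + ((t**2 - 412*t) + 102) = -6 + (102 + t**2 - 412*t) = 96 + t**2 - 412*t)
D(r) - 1*60151 = (96 + 667**2 - 412*667) - 1*60151 = (96 + 444889 - 274804) - 60151 = 170181 - 60151 = 110030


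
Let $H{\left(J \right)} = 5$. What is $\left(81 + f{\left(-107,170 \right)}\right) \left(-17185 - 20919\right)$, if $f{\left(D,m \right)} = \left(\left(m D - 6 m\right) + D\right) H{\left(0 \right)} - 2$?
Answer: $3677264624$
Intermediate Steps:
$f{\left(D,m \right)} = -2 - 30 m + 5 D + 5 D m$ ($f{\left(D,m \right)} = \left(\left(m D - 6 m\right) + D\right) 5 - 2 = \left(\left(D m - 6 m\right) + D\right) 5 - 2 = \left(\left(- 6 m + D m\right) + D\right) 5 - 2 = \left(D - 6 m + D m\right) 5 - 2 = \left(- 30 m + 5 D + 5 D m\right) - 2 = -2 - 30 m + 5 D + 5 D m$)
$\left(81 + f{\left(-107,170 \right)}\right) \left(-17185 - 20919\right) = \left(81 + \left(-2 - 5100 + 5 \left(-107\right) + 5 \left(-107\right) 170\right)\right) \left(-17185 - 20919\right) = \left(81 - 96587\right) \left(-38104\right) = \left(-96506\right) \left(-38104\right) = 3677264624$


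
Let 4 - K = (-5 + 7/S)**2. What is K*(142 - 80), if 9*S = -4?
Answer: -211575/8 ≈ -26447.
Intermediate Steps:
S = -4/9 (S = (1/9)*(-4) = -4/9 ≈ -0.44444)
K = -6825/16 (K = 4 - (-5 + 7/(-4/9))**2 = 4 - (-5 + 7*(-9/4))**2 = 4 - (-5 - 63/4)**2 = 4 - (-83/4)**2 = 4 - 1*6889/16 = 4 - 6889/16 = -6825/16 ≈ -426.56)
K*(142 - 80) = -6825*(142 - 80)/16 = -6825/16*62 = -211575/8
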